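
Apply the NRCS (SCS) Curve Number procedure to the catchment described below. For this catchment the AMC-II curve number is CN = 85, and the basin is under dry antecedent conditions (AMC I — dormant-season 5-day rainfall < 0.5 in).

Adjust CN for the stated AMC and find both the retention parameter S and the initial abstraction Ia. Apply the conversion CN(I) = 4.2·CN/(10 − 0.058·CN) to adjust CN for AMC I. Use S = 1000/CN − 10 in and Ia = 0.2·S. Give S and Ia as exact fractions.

CN(I) from CN(II)=85: (4.2·85)/(10 − 0.058·85) = 11900/169 ≈ 70.414
S = 1000/(11900/169) − 10 = 500/119 in ≈ 4.202 in
Ia = 0.2S: 0.2·4.202 = 0.840 in (exactly 100/119)

S = 500/119 in ≈ 4.202 in; Ia = 100/119 in ≈ 0.840 in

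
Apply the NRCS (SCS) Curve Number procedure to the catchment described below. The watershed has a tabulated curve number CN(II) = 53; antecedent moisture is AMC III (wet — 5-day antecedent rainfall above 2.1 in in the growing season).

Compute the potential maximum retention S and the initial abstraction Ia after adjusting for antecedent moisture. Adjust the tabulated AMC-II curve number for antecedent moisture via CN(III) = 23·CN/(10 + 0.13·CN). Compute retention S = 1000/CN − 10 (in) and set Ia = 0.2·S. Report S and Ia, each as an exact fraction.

S = 4700/1219 in ≈ 3.856 in; Ia = 940/1219 in ≈ 0.771 in

CN(III) from CN(II)=53: (23·53)/(10 + 0.13·53) = 121900/1689 ≈ 72.173
Retention S: 1000/CN − 10 with CN=72.173 → S = 4700/1219 ≈ 3.856 in
Ia = 0.2·(4700/1219) = 940/1219 in ≈ 0.771 in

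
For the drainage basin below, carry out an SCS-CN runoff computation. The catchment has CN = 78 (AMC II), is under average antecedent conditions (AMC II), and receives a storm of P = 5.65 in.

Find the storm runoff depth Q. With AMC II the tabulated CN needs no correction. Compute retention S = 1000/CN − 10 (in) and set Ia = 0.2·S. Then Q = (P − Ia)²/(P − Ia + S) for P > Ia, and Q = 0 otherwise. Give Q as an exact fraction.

CN(II) = 78; AMC II needs no correction.
Retention S: 1000/CN − 10 with CN=78.000 → S = 110/39 ≈ 2.821 in
Ia = 0.2·(110/39) = 22/39 in ≈ 0.564 in
Excess rainfall: 5.650 − 0.564 = 5.086 in; P > Ia so Q > 0
Q = (3967/780)²/((3967/780) + 110/39) = (15737089/608400)/(6167/780) = 15737089/4810260 in ≈ 3.272 in

Q = 15737089/4810260 in ≈ 3.272 in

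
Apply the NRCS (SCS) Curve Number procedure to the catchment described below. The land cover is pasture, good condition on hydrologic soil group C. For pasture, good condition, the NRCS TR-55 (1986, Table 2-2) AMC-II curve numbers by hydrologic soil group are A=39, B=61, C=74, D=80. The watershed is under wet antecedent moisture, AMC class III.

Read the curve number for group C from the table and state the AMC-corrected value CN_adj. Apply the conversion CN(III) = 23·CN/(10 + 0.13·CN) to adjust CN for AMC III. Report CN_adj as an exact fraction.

CN_adj = 85100/981 ≈ 86.748

NRCS table: pasture, good condition, soil group C → CN(II) = 74
Adjust CN=74 to AMC III: 23·74/(10 + 0.13·74) → 1702 ÷ (981/50) = 85100/981 ≈ 86.748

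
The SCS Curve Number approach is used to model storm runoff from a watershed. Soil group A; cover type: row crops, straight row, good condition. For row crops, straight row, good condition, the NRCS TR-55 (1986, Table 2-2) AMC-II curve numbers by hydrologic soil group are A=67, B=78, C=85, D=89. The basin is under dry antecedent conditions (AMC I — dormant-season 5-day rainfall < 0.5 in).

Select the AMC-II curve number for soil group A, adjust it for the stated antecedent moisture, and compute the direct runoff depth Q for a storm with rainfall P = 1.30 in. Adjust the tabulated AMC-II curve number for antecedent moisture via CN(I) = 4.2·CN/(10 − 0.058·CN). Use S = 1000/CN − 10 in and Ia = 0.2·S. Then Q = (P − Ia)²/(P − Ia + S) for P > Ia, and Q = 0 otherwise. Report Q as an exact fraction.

NRCS table: row crops, straight row, good condition, soil group A → CN(II) = 67
Adjust CN=67 to AMC I: 4.2·67/(10 − 0.058·67) → (1407/5) ÷ (3057/500) = 46900/1019 ≈ 46.026
S = 1000/(46900/1019) − 10 = 5500/469 in ≈ 11.727 in
Ia = 0.2S: 0.2·11.727 = 2.345 in (exactly 1100/469)
P = 1.300 ≤ Ia = 2.345 in: entire storm abstracted, Q = 0.

Q = 0 in ≈ 0.000 in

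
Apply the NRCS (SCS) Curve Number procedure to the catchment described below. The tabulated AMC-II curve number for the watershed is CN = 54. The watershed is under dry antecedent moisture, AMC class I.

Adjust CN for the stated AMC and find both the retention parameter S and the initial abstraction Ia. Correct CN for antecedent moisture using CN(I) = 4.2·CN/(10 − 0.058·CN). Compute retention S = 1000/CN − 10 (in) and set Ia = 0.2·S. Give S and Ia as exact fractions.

Dry (AMC I): CN(I) = 4.2·54/(10 − 0.058·54) = (1134/5)/(1717/250) = 56700/1717 ≈ 33.023
S = 1000/(56700/1717) − 10 = 11500/567 in ≈ 20.282 in
Ia = 0.2·(11500/567) = 2300/567 in ≈ 4.056 in

S = 11500/567 in ≈ 20.282 in; Ia = 2300/567 in ≈ 4.056 in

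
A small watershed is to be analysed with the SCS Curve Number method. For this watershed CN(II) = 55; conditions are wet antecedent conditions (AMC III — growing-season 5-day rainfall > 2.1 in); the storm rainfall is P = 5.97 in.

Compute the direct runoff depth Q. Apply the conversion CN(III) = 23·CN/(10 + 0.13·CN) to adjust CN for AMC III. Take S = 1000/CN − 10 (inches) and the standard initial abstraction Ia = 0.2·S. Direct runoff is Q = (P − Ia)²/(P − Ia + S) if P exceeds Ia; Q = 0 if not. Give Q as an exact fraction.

CN(III) from CN(II)=55: (23·55)/(10 + 0.13·55) = 25300/343 ≈ 73.761
Max retention: S = 1000/(25300/343) − 10 = 900/253 in (≈ 3.557 in)
Initial abstraction Ia = S/5 = (900/253)/5 = 180/253 ≈ 0.711 in
Since P=5.970 > Ia=0.711: effective rainfall P−Ia = 133041/25300 in
Q: (133041/25300)² ÷ (223041/25300) = 5899969227/1880979100 in (≈ 3.137 in)

Q = 5899969227/1880979100 in ≈ 3.137 in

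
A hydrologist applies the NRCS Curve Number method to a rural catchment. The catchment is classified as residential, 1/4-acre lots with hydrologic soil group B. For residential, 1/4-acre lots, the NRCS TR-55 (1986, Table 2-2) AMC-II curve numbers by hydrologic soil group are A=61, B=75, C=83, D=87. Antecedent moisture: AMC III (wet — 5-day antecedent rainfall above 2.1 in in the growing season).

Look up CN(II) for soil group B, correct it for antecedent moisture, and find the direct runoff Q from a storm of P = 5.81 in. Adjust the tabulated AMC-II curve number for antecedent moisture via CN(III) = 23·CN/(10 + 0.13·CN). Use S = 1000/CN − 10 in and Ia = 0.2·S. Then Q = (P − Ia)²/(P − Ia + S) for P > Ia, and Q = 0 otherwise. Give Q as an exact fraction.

Q = 1450771921/331814100 in ≈ 4.372 in

NRCS table: residential, 1/4-acre lots, soil group B → CN(II) = 75
Adjust CN=75 to AMC III: 23·75/(10 + 0.13·75) → 1725 ÷ (79/4) = 6900/79 ≈ 87.342
S = 1000/(6900/79) − 10 = 100/69 in ≈ 1.449 in
Ia = 0.2S: 0.2·1.449 = 0.290 in (exactly 20/69)
Excess rainfall: 5.810 − 0.290 = 5.520 in; P > Ia so Q > 0
Runoff Q = (P−Ia)²/(P−Ia+S) = (5.520)²/(5.520+1.449) = 1450771921/331814100 ≈ 4.372 in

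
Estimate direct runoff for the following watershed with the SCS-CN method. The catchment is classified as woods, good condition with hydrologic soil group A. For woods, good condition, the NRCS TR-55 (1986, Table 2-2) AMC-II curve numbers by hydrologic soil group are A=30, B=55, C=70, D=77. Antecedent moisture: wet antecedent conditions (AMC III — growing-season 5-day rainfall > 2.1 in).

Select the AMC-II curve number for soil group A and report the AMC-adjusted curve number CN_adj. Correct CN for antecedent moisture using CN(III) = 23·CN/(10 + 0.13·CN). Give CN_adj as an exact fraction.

CN_adj = 6900/139 ≈ 49.640

NRCS table: woods, good condition, soil group A → CN(II) = 30
CN(III) from CN(II)=30: (23·30)/(10 + 0.13·30) = 6900/139 ≈ 49.640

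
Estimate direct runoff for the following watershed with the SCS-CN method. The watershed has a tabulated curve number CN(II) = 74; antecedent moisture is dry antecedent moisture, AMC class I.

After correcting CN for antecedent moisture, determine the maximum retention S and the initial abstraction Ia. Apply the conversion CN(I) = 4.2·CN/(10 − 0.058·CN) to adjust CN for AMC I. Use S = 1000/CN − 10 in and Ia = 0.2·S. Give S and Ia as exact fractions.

S = 6500/777 in ≈ 8.366 in; Ia = 1300/777 in ≈ 1.673 in

Dry (AMC I): CN(I) = 4.2·74/(10 − 0.058·74) = (1554/5)/(1427/250) = 77700/1427 ≈ 54.450
Retention S: 1000/CN − 10 with CN=54.450 → S = 6500/777 ≈ 8.366 in
Initial abstraction Ia = S/5 = (6500/777)/5 = 1300/777 ≈ 1.673 in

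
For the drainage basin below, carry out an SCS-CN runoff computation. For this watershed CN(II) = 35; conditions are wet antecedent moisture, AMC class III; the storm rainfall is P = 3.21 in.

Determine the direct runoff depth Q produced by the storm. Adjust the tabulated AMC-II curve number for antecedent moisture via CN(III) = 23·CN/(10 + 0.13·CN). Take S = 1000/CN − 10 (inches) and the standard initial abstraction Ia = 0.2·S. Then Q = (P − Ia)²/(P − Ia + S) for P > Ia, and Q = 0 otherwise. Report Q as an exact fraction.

Q = 659513761/2506464100 in ≈ 0.263 in

Wet (AMC III): CN(III) = 23·35/(10 + 0.13·35) = 805/(291/20) = 16100/291 ≈ 55.326
Max retention: S = 1000/(16100/291) − 10 = 1300/161 in (≈ 8.075 in)
Initial abstraction Ia = S/5 = (1300/161)/5 = 260/161 ≈ 1.615 in
P − Ia = 3.210 − 1.615 = 25681/16100 ≈ 1.595 in (> 0, runoff occurs)
Runoff Q = (P−Ia)²/(P−Ia+S) = (1.595)²/(1.595+8.075) = 659513761/2506464100 ≈ 0.263 in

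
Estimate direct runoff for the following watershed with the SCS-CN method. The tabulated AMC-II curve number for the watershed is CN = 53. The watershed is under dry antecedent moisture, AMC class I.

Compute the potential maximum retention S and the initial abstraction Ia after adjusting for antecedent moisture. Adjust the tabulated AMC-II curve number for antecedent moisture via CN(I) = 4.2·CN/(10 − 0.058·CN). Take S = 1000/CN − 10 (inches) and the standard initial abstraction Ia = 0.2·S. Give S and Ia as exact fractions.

S = 23500/1113 in ≈ 21.114 in; Ia = 4700/1113 in ≈ 4.223 in

CN(I) from CN(II)=53: (4.2·53)/(10 − 0.058·53) = 111300/3463 ≈ 32.140
Retention S: 1000/CN − 10 with CN=32.140 → S = 23500/1113 ≈ 21.114 in
Ia = 0.2S: 0.2·21.114 = 4.223 in (exactly 4700/1113)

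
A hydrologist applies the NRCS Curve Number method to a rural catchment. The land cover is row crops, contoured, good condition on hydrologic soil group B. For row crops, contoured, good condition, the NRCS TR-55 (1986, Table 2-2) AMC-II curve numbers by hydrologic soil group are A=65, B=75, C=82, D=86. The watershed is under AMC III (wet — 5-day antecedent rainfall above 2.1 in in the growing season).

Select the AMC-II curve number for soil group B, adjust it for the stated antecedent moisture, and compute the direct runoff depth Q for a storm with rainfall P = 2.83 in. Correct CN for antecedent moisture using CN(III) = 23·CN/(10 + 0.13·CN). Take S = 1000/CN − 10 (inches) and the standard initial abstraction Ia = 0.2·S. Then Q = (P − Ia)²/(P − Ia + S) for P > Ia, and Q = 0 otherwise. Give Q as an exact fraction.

Q = 307195729/189936300 in ≈ 1.617 in

NRCS table: row crops, contoured, good condition, soil group B → CN(II) = 75
Wet (AMC III): CN(III) = 23·75/(10 + 0.13·75) = 1725/(79/4) = 6900/79 ≈ 87.342
S = 1000/(6900/79) − 10 = 100/69 in ≈ 1.449 in
Ia = 0.2·(100/69) = 20/69 in ≈ 0.290 in
Excess rainfall: 2.830 − 0.290 = 2.540 in; P > Ia so Q > 0
Q = (17527/6900)²/((17527/6900) + 100/69) = (307195729/47610000)/(27527/6900) = 307195729/189936300 in ≈ 1.617 in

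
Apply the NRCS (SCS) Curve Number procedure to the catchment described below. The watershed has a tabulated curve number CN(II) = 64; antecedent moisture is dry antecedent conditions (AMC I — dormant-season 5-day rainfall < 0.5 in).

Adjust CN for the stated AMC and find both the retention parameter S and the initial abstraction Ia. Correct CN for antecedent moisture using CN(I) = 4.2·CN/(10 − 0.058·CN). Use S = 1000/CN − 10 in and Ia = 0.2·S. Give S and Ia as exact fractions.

Adjust CN=64 to AMC I: 4.2·64/(10 − 0.058·64) → (1344/5) ÷ (786/125) = 5600/131 ≈ 42.748
Max retention: S = 1000/(5600/131) − 10 = 375/28 in (≈ 13.393 in)
Ia = 0.2S: 0.2·13.393 = 2.679 in (exactly 75/28)

S = 375/28 in ≈ 13.393 in; Ia = 75/28 in ≈ 2.679 in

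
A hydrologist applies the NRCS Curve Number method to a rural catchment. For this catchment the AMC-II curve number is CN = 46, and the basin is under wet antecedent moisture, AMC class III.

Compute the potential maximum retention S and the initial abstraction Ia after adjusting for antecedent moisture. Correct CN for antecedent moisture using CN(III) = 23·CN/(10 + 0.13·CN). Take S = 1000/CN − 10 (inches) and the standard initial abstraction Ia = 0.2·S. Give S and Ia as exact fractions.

S = 2700/529 in ≈ 5.104 in; Ia = 540/529 in ≈ 1.021 in

CN(III) from CN(II)=46: (23·46)/(10 + 0.13·46) = 52900/799 ≈ 66.208
Max retention: S = 1000/(52900/799) − 10 = 2700/529 in (≈ 5.104 in)
Ia = 0.2S: 0.2·5.104 = 1.021 in (exactly 540/529)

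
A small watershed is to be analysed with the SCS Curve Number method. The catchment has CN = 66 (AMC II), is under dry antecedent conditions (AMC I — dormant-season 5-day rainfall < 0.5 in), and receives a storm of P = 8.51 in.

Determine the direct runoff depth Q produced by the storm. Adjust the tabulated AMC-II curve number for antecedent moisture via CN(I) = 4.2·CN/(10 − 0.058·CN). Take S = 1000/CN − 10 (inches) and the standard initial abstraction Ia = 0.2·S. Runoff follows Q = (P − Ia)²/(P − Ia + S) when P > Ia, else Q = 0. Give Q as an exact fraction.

Q = 176184186049/87993189900 in ≈ 2.002 in

Adjust CN=66 to AMC I: 4.2·66/(10 − 0.058·66) → (1386/5) ÷ (1543/250) = 69300/1543 ≈ 44.913
Retention S: 1000/CN − 10 with CN=44.913 → S = 8500/693 ≈ 12.266 in
Initial abstraction Ia = S/5 = (8500/693)/5 = 1700/693 ≈ 2.453 in
Excess rainfall: 8.510 − 2.453 = 6.057 in; P > Ia so Q > 0
Q: (419743/69300)² ÷ (1269743/69300) = 176184186049/87993189900 in (≈ 2.002 in)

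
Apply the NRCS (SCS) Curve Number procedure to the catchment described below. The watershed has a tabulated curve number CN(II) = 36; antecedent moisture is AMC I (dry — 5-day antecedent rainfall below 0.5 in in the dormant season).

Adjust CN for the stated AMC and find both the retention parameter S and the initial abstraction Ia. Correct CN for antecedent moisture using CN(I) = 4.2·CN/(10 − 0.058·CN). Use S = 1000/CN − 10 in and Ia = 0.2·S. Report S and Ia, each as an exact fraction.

CN(I) from CN(II)=36: (4.2·36)/(10 − 0.058·36) = 18900/989 ≈ 19.110
S = 1000/(18900/989) − 10 = 8000/189 in ≈ 42.328 in
Ia = 0.2·(8000/189) = 1600/189 in ≈ 8.466 in

S = 8000/189 in ≈ 42.328 in; Ia = 1600/189 in ≈ 8.466 in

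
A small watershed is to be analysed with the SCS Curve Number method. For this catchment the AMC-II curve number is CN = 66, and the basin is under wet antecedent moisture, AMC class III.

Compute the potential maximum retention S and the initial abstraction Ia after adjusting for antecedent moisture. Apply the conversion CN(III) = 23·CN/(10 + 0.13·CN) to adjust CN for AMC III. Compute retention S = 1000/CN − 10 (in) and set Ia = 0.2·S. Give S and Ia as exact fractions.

Adjust CN=66 to AMC III: 23·66/(10 + 0.13·66) → 1518 ÷ (929/50) = 75900/929 ≈ 81.701
Retention S: 1000/CN − 10 with CN=81.701 → S = 1700/759 ≈ 2.240 in
Ia = 0.2·(1700/759) = 340/759 in ≈ 0.448 in

S = 1700/759 in ≈ 2.240 in; Ia = 340/759 in ≈ 0.448 in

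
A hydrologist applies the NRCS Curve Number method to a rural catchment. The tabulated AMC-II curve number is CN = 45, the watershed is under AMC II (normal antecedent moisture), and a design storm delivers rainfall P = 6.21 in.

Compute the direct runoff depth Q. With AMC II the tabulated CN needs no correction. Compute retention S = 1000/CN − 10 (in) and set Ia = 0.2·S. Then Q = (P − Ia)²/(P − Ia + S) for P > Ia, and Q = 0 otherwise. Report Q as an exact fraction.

CN(II) = 45; AMC II needs no correction.
S = 1000/45 − 10 = 110/9 in ≈ 12.222 in
Ia = 0.2·(110/9) = 22/9 in ≈ 2.444 in
Since P=6.210 > Ia=2.444: effective rainfall P−Ia = 3389/900 in
Q: (3389/900)² ÷ (14389/900) = 11485321/12950100 in (≈ 0.887 in)

Q = 11485321/12950100 in ≈ 0.887 in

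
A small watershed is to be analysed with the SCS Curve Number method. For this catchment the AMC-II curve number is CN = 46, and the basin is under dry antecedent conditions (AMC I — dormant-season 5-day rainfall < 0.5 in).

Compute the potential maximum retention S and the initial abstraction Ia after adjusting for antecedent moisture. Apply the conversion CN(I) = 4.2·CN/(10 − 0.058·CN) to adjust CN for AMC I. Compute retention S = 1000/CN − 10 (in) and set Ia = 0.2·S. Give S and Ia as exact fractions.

CN(I) from CN(II)=46: (4.2·46)/(10 − 0.058·46) = 16100/611 ≈ 26.350
Max retention: S = 1000/(16100/611) − 10 = 4500/161 in (≈ 27.950 in)
Ia = 0.2S: 0.2·27.950 = 5.590 in (exactly 900/161)

S = 4500/161 in ≈ 27.950 in; Ia = 900/161 in ≈ 5.590 in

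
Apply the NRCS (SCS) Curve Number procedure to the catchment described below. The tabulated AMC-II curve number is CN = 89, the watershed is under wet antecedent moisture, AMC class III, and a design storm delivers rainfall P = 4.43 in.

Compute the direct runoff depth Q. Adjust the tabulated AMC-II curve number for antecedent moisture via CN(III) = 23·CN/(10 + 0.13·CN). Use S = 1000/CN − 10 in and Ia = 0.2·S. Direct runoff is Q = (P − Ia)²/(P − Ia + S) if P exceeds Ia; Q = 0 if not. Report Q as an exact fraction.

Wet (AMC III): CN(III) = 23·89/(10 + 0.13·89) = 2047/(2157/100) = 204700/2157 ≈ 94.900
S = 1000/(204700/2157) − 10 = 1100/2047 in ≈ 0.537 in
Ia = 0.2S: 0.2·0.537 = 0.107 in (exactly 220/2047)
Since P=4.430 > Ia=0.107: effective rainfall P−Ia = 884821/204700 in
Q = (884821/204700)²/((884821/204700) + 1100/2047) = (782908202041/41902090000)/(994821/204700) = 782908202041/203639858700 in ≈ 3.845 in

Q = 782908202041/203639858700 in ≈ 3.845 in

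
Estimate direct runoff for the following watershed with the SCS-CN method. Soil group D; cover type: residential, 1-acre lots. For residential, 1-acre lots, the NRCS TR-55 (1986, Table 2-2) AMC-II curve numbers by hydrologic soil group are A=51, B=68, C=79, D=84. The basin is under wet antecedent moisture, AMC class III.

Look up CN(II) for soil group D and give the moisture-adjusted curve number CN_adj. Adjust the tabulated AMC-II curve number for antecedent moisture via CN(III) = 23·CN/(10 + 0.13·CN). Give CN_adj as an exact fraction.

NRCS table: residential, 1-acre lots, soil group D → CN(II) = 84
Wet (AMC III): CN(III) = 23·84/(10 + 0.13·84) = 1932/(523/25) = 48300/523 ≈ 92.352

CN_adj = 48300/523 ≈ 92.352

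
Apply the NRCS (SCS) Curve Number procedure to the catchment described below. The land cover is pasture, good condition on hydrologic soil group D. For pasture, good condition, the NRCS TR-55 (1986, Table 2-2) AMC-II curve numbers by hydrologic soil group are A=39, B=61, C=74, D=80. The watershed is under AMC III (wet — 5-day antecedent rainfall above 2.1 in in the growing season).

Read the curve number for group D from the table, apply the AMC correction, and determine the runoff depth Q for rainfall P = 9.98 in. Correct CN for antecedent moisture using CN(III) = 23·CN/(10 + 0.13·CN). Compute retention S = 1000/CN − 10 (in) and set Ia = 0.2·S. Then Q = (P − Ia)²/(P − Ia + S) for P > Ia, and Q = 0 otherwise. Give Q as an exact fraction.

NRCS table: pasture, good condition, soil group D → CN(II) = 80
Adjust CN=80 to AMC III: 23·80/(10 + 0.13·80) → 1840 ÷ (102/5) = 4600/51 ≈ 90.196
Retention S: 1000/CN − 10 with CN=90.196 → S = 25/23 ≈ 1.087 in
Ia = 0.2S: 0.2·1.087 = 0.217 in (exactly 5/23)
P − Ia = 9.980 − 0.217 = 11227/1150 ≈ 9.763 in (> 0, runoff occurs)
Q: (11227/1150)² ÷ (12477/1150) = 126045529/14348550 in (≈ 8.785 in)

Q = 126045529/14348550 in ≈ 8.785 in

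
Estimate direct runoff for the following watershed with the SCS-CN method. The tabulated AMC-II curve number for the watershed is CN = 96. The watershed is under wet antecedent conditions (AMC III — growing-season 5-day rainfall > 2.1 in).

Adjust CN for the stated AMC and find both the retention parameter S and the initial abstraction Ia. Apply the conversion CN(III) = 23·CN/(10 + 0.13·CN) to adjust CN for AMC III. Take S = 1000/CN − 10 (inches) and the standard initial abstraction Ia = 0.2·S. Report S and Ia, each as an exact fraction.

S = 25/138 in ≈ 0.181 in; Ia = 5/138 in ≈ 0.036 in

CN(III) from CN(II)=96: (23·96)/(10 + 0.13·96) = 27600/281 ≈ 98.221
S = 1000/(27600/281) − 10 = 25/138 in ≈ 0.181 in
Ia = 0.2·(25/138) = 5/138 in ≈ 0.036 in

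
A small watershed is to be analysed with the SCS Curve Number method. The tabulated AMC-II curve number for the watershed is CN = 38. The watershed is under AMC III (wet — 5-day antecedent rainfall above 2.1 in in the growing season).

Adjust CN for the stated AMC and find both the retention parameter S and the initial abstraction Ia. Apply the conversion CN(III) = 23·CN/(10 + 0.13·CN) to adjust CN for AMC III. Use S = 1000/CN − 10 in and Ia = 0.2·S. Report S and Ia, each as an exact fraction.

CN(III) from CN(II)=38: (23·38)/(10 + 0.13·38) = 43700/747 ≈ 58.501
Max retention: S = 1000/(43700/747) − 10 = 3100/437 in (≈ 7.094 in)
Ia = 0.2·(3100/437) = 620/437 in ≈ 1.419 in

S = 3100/437 in ≈ 7.094 in; Ia = 620/437 in ≈ 1.419 in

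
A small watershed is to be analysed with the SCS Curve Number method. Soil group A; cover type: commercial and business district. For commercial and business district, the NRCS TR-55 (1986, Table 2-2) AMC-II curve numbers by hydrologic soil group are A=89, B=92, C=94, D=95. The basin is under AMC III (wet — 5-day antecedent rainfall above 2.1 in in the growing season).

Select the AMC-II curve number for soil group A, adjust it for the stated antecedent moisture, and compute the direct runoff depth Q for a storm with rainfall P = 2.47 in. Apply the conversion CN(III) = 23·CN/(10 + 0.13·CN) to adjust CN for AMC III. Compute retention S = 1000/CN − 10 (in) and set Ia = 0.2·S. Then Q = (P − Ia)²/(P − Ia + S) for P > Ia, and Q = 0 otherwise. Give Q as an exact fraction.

NRCS table: commercial and business district, soil group A → CN(II) = 89
CN(III) from CN(II)=89: (23·89)/(10 + 0.13·89) = 204700/2157 ≈ 94.900
Max retention: S = 1000/(204700/2157) − 10 = 1100/2047 in (≈ 0.537 in)
Initial abstraction Ia = S/5 = (1100/2047)/5 = 220/2047 ≈ 0.107 in
Since P=2.470 > Ia=0.107: effective rainfall P−Ia = 483609/204700 in
Q = (483609/204700)²/((483609/204700) + 1100/2047) = (233877664881/41902090000)/(593609/204700) = 233877664881/121511762300 in ≈ 1.925 in

Q = 233877664881/121511762300 in ≈ 1.925 in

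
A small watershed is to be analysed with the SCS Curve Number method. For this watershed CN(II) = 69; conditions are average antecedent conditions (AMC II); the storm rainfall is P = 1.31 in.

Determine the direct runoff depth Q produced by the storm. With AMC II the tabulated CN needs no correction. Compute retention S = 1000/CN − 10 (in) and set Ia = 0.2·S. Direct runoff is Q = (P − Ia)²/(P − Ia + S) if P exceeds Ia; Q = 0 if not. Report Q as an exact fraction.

Q = 8059921/233489100 in ≈ 0.035 in

CN(II) = 69; AMC II needs no correction.
Retention S: 1000/CN − 10 with CN=69.000 → S = 310/69 ≈ 4.493 in
Ia = 0.2·(310/69) = 62/69 in ≈ 0.899 in
Excess rainfall: 1.310 − 0.899 = 0.411 in; P > Ia so Q > 0
Q: (2839/6900)² ÷ (33839/6900) = 8059921/233489100 in (≈ 0.035 in)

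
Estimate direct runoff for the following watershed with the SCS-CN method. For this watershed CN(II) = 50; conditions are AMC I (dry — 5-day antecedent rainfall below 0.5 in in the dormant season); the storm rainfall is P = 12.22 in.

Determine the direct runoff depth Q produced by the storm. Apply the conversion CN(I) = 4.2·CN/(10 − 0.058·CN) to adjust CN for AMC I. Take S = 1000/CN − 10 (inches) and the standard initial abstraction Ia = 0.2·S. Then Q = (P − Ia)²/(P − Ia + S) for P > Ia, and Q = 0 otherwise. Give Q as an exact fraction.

Q = 61324561/34472550 in ≈ 1.779 in

Adjust CN=50 to AMC I: 4.2·50/(10 − 0.058·50) → 210 ÷ (71/10) = 2100/71 ≈ 29.577
Max retention: S = 1000/(2100/71) − 10 = 500/21 in (≈ 23.810 in)
Ia = 0.2·(500/21) = 100/21 in ≈ 4.762 in
Excess rainfall: 12.220 − 4.762 = 7.458 in; P > Ia so Q > 0
Q: (7831/1050)² ÷ (32831/1050) = 61324561/34472550 in (≈ 1.779 in)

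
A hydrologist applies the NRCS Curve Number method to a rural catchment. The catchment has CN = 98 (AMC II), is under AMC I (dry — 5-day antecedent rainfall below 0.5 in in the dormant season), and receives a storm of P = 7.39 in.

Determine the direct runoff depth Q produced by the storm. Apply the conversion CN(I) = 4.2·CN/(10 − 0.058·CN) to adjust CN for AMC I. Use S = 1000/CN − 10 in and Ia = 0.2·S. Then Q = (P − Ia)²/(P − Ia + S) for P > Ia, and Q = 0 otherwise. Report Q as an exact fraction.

Q = 563146685761/82364349900 in ≈ 6.837 in

CN(I) from CN(II)=98: (4.2·98)/(10 − 0.058·98) = 102900/1079 ≈ 95.366
Max retention: S = 1000/(102900/1079) − 10 = 500/1029 in (≈ 0.486 in)
Ia = 0.2S: 0.2·0.486 = 0.097 in (exactly 100/1029)
P − Ia = 7.390 − 0.097 = 750431/102900 ≈ 7.293 in (> 0, runoff occurs)
Q = (750431/102900)²/((750431/102900) + 500/1029) = (563146685761/10588410000)/(800431/102900) = 563146685761/82364349900 in ≈ 6.837 in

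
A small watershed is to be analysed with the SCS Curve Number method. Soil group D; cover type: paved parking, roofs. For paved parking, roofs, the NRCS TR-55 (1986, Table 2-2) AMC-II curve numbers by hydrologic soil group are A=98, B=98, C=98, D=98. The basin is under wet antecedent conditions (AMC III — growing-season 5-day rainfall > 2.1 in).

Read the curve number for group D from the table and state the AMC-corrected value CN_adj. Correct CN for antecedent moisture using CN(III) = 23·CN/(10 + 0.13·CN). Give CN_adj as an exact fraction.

NRCS table: paved parking, roofs, soil group D → CN(II) = 98
Wet (AMC III): CN(III) = 23·98/(10 + 0.13·98) = 2254/(1137/50) = 112700/1137 ≈ 99.120

CN_adj = 112700/1137 ≈ 99.120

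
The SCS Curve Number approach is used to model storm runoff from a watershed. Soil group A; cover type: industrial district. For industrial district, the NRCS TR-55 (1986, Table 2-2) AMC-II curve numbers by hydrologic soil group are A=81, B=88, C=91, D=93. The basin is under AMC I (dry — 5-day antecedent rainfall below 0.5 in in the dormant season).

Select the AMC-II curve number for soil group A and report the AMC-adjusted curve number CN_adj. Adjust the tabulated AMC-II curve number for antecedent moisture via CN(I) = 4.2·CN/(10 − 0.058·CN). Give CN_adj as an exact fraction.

CN_adj = 170100/2651 ≈ 64.164

NRCS table: industrial district, soil group A → CN(II) = 81
Dry (AMC I): CN(I) = 4.2·81/(10 − 0.058·81) = (1701/5)/(2651/500) = 170100/2651 ≈ 64.164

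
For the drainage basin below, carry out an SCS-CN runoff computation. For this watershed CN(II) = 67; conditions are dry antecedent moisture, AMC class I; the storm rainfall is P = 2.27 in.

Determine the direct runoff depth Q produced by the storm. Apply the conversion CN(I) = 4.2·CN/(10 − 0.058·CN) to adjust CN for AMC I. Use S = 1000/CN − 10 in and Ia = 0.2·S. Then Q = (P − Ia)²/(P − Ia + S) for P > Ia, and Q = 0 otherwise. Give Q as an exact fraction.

Dry (AMC I): CN(I) = 4.2·67/(10 − 0.058·67) = (1407/5)/(3057/500) = 46900/1019 ≈ 46.026
Retention S: 1000/CN − 10 with CN=46.026 → S = 5500/469 ≈ 11.727 in
Ia = 0.2·(5500/469) = 1100/469 in ≈ 2.345 in
P = 2.270 ≤ Ia = 2.345 in: entire storm abstracted, Q = 0.

Q = 0 in ≈ 0.000 in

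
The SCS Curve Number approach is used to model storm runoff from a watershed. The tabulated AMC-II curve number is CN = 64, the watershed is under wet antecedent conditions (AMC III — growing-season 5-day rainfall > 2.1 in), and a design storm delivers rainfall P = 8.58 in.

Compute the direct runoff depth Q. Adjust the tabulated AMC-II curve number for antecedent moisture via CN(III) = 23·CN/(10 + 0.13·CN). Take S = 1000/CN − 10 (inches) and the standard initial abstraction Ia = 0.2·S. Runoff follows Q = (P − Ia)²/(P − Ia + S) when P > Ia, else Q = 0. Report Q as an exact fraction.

CN(III) from CN(II)=64: (23·64)/(10 + 0.13·64) = 18400/229 ≈ 80.349
S = 1000/(18400/229) − 10 = 225/92 in ≈ 2.446 in
Initial abstraction Ia = S/5 = (225/92)/5 = 45/92 ≈ 0.489 in
Excess rainfall: 8.580 − 0.489 = 8.091 in; P > Ia so Q > 0
Q: (18609/2300)² ÷ (12117/1150) = 115431627/18579400 in (≈ 6.213 in)

Q = 115431627/18579400 in ≈ 6.213 in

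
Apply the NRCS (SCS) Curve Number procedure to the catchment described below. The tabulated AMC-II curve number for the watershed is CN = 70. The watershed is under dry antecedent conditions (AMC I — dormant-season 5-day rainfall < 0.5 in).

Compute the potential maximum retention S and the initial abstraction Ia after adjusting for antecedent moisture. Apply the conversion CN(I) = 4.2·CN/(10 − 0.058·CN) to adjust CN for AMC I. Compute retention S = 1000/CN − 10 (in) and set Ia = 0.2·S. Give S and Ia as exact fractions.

S = 500/49 in ≈ 10.204 in; Ia = 100/49 in ≈ 2.041 in

Dry (AMC I): CN(I) = 4.2·70/(10 − 0.058·70) = 294/(297/50) = 4900/99 ≈ 49.495
Retention S: 1000/CN − 10 with CN=49.495 → S = 500/49 ≈ 10.204 in
Ia = 0.2·(500/49) = 100/49 in ≈ 2.041 in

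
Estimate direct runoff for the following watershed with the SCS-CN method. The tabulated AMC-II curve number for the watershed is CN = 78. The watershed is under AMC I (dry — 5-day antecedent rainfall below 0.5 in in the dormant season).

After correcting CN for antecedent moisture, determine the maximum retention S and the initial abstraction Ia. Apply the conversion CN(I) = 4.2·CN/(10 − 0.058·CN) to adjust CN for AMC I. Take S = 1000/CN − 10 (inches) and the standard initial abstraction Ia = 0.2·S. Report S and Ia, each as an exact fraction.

Dry (AMC I): CN(I) = 4.2·78/(10 − 0.058·78) = (1638/5)/(1369/250) = 81900/1369 ≈ 59.825
Max retention: S = 1000/(81900/1369) − 10 = 5500/819 in (≈ 6.716 in)
Ia = 0.2S: 0.2·6.716 = 1.343 in (exactly 1100/819)

S = 5500/819 in ≈ 6.716 in; Ia = 1100/819 in ≈ 1.343 in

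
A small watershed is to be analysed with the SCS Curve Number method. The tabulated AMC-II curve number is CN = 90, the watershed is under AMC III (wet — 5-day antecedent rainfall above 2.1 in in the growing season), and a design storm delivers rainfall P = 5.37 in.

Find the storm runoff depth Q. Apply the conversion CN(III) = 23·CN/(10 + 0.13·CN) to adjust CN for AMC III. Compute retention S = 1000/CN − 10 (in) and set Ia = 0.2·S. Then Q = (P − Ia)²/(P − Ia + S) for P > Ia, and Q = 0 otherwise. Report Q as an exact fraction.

Wet (AMC III): CN(III) = 23·90/(10 + 0.13·90) = 2070/(217/10) = 20700/217 ≈ 95.392
Retention S: 1000/CN − 10 with CN=95.392 → S = 100/207 ≈ 0.483 in
Initial abstraction Ia = S/5 = (100/207)/5 = 20/207 ≈ 0.097 in
Since P=5.370 > Ia=0.097: effective rainfall P−Ia = 109159/20700 in
Runoff Q = (P−Ia)²/(P−Ia+S) = (5.273)²/(5.273+0.483) = 11915687281/2466591300 ≈ 4.831 in

Q = 11915687281/2466591300 in ≈ 4.831 in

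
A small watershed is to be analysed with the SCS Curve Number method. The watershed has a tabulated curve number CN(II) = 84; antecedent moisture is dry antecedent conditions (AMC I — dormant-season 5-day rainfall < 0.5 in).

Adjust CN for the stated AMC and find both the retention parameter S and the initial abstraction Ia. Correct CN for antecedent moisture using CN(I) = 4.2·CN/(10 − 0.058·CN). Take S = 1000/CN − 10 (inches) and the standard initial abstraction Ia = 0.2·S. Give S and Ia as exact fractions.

S = 2000/441 in ≈ 4.535 in; Ia = 400/441 in ≈ 0.907 in

CN(I) from CN(II)=84: (4.2·84)/(10 − 0.058·84) = 44100/641 ≈ 68.799
S = 1000/(44100/641) − 10 = 2000/441 in ≈ 4.535 in
Ia = 0.2S: 0.2·4.535 = 0.907 in (exactly 400/441)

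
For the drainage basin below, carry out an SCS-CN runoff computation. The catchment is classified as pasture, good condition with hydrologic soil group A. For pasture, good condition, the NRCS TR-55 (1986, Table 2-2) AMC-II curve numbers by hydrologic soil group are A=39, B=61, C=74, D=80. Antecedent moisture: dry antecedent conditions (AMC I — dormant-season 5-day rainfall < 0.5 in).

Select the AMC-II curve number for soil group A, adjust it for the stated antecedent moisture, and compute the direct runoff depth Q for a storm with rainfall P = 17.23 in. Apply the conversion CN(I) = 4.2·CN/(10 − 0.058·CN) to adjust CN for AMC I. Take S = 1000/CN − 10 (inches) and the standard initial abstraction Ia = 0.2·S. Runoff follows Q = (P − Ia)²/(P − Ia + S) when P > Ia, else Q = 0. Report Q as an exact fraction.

NRCS table: pasture, good condition, soil group A → CN(II) = 39
CN(I) from CN(II)=39: (4.2·39)/(10 − 0.058·39) = 81900/3869 ≈ 21.168
Max retention: S = 1000/(81900/3869) − 10 = 30500/819 in (≈ 37.241 in)
Ia = 0.2·(30500/819) = 6100/819 in ≈ 7.448 in
Excess rainfall: 17.230 − 7.448 = 9.782 in; P > Ia so Q > 0
Runoff Q = (P−Ia)²/(P−Ia+S) = (9.782)²/(9.782+37.241) = 641820492769/315408120300 ≈ 2.035 in

Q = 641820492769/315408120300 in ≈ 2.035 in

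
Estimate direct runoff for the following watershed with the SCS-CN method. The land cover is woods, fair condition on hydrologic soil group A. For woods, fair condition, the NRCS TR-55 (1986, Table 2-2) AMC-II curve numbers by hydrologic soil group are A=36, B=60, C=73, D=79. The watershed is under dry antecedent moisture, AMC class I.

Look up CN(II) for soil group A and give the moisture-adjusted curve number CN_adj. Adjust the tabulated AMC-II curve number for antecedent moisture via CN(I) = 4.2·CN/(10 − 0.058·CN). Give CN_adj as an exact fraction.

CN_adj = 18900/989 ≈ 19.110

NRCS table: woods, fair condition, soil group A → CN(II) = 36
CN(I) from CN(II)=36: (4.2·36)/(10 − 0.058·36) = 18900/989 ≈ 19.110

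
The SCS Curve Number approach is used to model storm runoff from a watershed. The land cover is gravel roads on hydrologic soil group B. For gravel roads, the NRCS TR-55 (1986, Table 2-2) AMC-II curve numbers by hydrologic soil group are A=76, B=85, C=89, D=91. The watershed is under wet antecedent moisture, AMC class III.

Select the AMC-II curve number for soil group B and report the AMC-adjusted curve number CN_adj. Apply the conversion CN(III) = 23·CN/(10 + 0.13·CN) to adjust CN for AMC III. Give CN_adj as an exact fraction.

NRCS table: gravel roads, soil group B → CN(II) = 85
Wet (AMC III): CN(III) = 23·85/(10 + 0.13·85) = 1955/(421/20) = 39100/421 ≈ 92.874

CN_adj = 39100/421 ≈ 92.874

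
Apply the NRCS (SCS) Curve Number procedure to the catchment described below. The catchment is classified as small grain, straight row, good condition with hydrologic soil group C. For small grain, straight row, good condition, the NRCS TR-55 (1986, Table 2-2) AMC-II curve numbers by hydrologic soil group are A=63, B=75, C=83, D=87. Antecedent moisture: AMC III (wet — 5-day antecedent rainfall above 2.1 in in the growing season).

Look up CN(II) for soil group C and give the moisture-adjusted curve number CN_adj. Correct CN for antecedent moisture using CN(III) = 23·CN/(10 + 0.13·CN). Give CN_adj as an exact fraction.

CN_adj = 190900/2079 ≈ 91.823

NRCS table: small grain, straight row, good condition, soil group C → CN(II) = 83
CN(III) from CN(II)=83: (23·83)/(10 + 0.13·83) = 190900/2079 ≈ 91.823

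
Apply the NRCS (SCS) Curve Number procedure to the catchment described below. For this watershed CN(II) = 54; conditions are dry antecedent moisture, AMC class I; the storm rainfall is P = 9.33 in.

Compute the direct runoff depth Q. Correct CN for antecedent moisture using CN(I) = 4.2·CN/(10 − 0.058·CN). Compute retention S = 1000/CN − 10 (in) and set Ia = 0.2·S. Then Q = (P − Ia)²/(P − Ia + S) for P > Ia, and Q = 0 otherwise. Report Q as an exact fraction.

Adjust CN=54 to AMC I: 4.2·54/(10 − 0.058·54) → (1134/5) ÷ (1717/250) = 56700/1717 ≈ 33.023
S = 1000/(56700/1717) − 10 = 11500/567 in ≈ 20.282 in
Ia = 0.2·(11500/567) = 2300/567 in ≈ 4.056 in
P − Ia = 9.330 − 4.056 = 299011/56700 ≈ 5.274 in (> 0, runoff occurs)
Q: (299011/56700)² ÷ (1449011/56700) = 89407578121/82158923700 in (≈ 1.088 in)

Q = 89407578121/82158923700 in ≈ 1.088 in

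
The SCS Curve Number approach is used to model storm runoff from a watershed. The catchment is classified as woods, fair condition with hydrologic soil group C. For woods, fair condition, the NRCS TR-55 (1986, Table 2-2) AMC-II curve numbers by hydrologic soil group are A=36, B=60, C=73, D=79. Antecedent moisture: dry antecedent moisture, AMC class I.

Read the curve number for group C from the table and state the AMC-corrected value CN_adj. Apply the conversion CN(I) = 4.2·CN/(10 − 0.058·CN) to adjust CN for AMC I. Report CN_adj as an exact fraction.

CN_adj = 51100/961 ≈ 53.174

NRCS table: woods, fair condition, soil group C → CN(II) = 73
Adjust CN=73 to AMC I: 4.2·73/(10 − 0.058·73) → (1533/5) ÷ (2883/500) = 51100/961 ≈ 53.174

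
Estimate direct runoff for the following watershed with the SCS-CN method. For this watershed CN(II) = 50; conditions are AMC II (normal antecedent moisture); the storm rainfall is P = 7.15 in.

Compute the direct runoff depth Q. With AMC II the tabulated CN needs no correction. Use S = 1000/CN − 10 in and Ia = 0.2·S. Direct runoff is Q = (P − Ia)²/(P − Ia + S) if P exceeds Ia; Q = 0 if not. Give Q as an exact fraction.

Q = 10609/6060 in ≈ 1.751 in

CN(II) = 50; AMC II needs no correction.
Max retention: S = 1000/50 − 10 = 10 in (≈ 10.000 in)
Ia = 0.2S: 0.2·10.000 = 2.000 in (exactly 2)
Since P=7.150 > Ia=2.000: effective rainfall P−Ia = 103/20 in
Q = (103/20)²/((103/20) + 10) = (10609/400)/(303/20) = 10609/6060 in ≈ 1.751 in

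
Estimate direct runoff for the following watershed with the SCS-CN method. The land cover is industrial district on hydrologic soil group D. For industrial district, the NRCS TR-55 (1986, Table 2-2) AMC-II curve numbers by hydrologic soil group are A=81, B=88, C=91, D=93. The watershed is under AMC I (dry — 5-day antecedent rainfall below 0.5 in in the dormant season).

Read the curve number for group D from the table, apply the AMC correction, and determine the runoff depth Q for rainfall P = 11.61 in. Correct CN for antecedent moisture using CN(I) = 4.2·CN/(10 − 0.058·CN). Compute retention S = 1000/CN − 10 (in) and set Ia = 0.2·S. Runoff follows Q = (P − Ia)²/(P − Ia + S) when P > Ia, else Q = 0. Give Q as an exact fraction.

NRCS table: industrial district, soil group D → CN(II) = 93
CN(I) from CN(II)=93: (4.2·93)/(10 − 0.058·93) = 27900/329 ≈ 84.802
Max retention: S = 1000/(27900/329) − 10 = 500/279 in (≈ 1.792 in)
Ia = 0.2·(500/279) = 100/279 in ≈ 0.358 in
Since P=11.610 > Ia=0.358: effective rainfall P−Ia = 313919/27900 in
Q = (313919/27900)²/((313919/27900) + 500/279) = (98545138561/778410000)/(363919/27900) = 98545138561/10153340100 in ≈ 9.706 in

Q = 98545138561/10153340100 in ≈ 9.706 in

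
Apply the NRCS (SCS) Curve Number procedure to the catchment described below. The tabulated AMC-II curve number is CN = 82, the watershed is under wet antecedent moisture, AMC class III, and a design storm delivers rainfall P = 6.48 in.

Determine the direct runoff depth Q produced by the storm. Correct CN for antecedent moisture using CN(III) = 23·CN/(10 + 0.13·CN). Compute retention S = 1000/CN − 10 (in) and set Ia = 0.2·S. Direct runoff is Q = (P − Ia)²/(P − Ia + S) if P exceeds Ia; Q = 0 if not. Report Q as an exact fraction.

Q = 1221267042/223656025 in ≈ 5.460 in

Adjust CN=82 to AMC III: 23·82/(10 + 0.13·82) → 1886 ÷ (1033/50) = 94300/1033 ≈ 91.288
S = 1000/(94300/1033) − 10 = 900/943 in ≈ 0.954 in
Ia = 0.2S: 0.2·0.954 = 0.191 in (exactly 180/943)
Since P=6.480 > Ia=0.191: effective rainfall P−Ia = 148266/23575 in
Runoff Q = (P−Ia)²/(P−Ia+S) = (6.289)²/(6.289+0.954) = 1221267042/223656025 ≈ 5.460 in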